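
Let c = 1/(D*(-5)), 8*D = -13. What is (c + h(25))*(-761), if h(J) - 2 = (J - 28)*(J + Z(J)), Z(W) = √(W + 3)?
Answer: 3604857/65 + 4566*√7 ≈ 67540.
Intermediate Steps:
D = -13/8 (D = (⅛)*(-13) = -13/8 ≈ -1.6250)
Z(W) = √(3 + W)
c = 8/65 (c = 1/(-13/8*(-5)) = 1/(65/8) = 8/65 ≈ 0.12308)
h(J) = 2 + (-28 + J)*(J + √(3 + J)) (h(J) = 2 + (J - 28)*(J + √(3 + J)) = 2 + (-28 + J)*(J + √(3 + J)))
(c + h(25))*(-761) = (8/65 + (2 + 25² - 28*25 - 28*√(3 + 25) + 25*√(3 + 25)))*(-761) = (8/65 + (2 + 625 - 700 - 56*√7 + 25*√28))*(-761) = (8/65 + (2 + 625 - 700 - 56*√7 + 25*(2*√7)))*(-761) = (8/65 + (2 + 625 - 700 - 56*√7 + 50*√7))*(-761) = (8/65 + (-73 - 6*√7))*(-761) = (-4737/65 - 6*√7)*(-761) = 3604857/65 + 4566*√7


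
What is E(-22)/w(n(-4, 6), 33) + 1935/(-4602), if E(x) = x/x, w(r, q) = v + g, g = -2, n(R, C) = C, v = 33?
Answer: -18461/47554 ≈ -0.38821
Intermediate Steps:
w(r, q) = 31 (w(r, q) = 33 - 2 = 31)
E(x) = 1
E(-22)/w(n(-4, 6), 33) + 1935/(-4602) = 1/31 + 1935/(-4602) = 1*(1/31) + 1935*(-1/4602) = 1/31 - 645/1534 = -18461/47554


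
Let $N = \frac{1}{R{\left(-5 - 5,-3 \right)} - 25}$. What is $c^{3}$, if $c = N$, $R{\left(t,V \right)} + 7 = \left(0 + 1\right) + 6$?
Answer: $- \frac{1}{15625} \approx -6.4 \cdot 10^{-5}$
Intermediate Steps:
$R{\left(t,V \right)} = 0$ ($R{\left(t,V \right)} = -7 + \left(\left(0 + 1\right) + 6\right) = -7 + \left(1 + 6\right) = -7 + 7 = 0$)
$N = - \frac{1}{25}$ ($N = \frac{1}{0 - 25} = \frac{1}{-25} = - \frac{1}{25} \approx -0.04$)
$c = - \frac{1}{25} \approx -0.04$
$c^{3} = \left(- \frac{1}{25}\right)^{3} = - \frac{1}{15625}$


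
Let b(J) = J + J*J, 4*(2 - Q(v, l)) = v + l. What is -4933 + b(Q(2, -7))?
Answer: -78707/16 ≈ -4919.2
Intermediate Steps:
Q(v, l) = 2 - l/4 - v/4 (Q(v, l) = 2 - (v + l)/4 = 2 - (l + v)/4 = 2 + (-l/4 - v/4) = 2 - l/4 - v/4)
b(J) = J + J²
-4933 + b(Q(2, -7)) = -4933 + (2 - ¼*(-7) - ¼*2)*(1 + (2 - ¼*(-7) - ¼*2)) = -4933 + (2 + 7/4 - ½)*(1 + (2 + 7/4 - ½)) = -4933 + 13*(1 + 13/4)/4 = -4933 + (13/4)*(17/4) = -4933 + 221/16 = -78707/16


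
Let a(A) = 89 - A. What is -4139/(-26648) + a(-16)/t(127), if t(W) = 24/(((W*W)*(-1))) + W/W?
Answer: 9039249151/85833208 ≈ 105.31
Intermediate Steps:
t(W) = 1 - 24/W² (t(W) = 24/((W²*(-1))) + 1 = 24/((-W²)) + 1 = 24*(-1/W²) + 1 = -24/W² + 1 = 1 - 24/W²)
-4139/(-26648) + a(-16)/t(127) = -4139/(-26648) + (89 - 1*(-16))/(1 - 24/127²) = -4139*(-1/26648) + (89 + 16)/(1 - 24*1/16129) = 4139/26648 + 105/(1 - 24/16129) = 4139/26648 + 105/(16105/16129) = 4139/26648 + 105*(16129/16105) = 4139/26648 + 338709/3221 = 9039249151/85833208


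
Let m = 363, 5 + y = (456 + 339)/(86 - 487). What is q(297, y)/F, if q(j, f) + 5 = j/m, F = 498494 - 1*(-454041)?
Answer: -46/10477885 ≈ -4.3902e-6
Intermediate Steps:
F = 952535 (F = 498494 + 454041 = 952535)
y = -2800/401 (y = -5 + (456 + 339)/(86 - 487) = -5 + 795/(-401) = -5 + 795*(-1/401) = -5 - 795/401 = -2800/401 ≈ -6.9825)
q(j, f) = -5 + j/363
q(297, y)/F = (-5 + (1/363)*297)/952535 = (-5 + 9/11)*(1/952535) = -46/11*1/952535 = -46/10477885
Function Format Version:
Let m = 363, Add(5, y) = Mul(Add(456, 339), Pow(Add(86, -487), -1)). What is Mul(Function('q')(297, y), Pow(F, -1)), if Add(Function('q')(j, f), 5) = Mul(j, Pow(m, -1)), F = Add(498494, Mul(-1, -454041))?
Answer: Rational(-46, 10477885) ≈ -4.3902e-6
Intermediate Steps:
F = 952535 (F = Add(498494, 454041) = 952535)
y = Rational(-2800, 401) (y = Add(-5, Mul(Add(456, 339), Pow(Add(86, -487), -1))) = Add(-5, Mul(795, Pow(-401, -1))) = Add(-5, Mul(795, Rational(-1, 401))) = Add(-5, Rational(-795, 401)) = Rational(-2800, 401) ≈ -6.9825)
Function('q')(j, f) = Add(-5, Mul(Rational(1, 363), j)) (Function('q')(j, f) = Add(-5, Mul(j, Pow(363, -1))) = Add(-5, Mul(j, Rational(1, 363))) = Add(-5, Mul(Rational(1, 363), j)))
Mul(Function('q')(297, y), Pow(F, -1)) = Mul(Add(-5, Mul(Rational(1, 363), 297)), Pow(952535, -1)) = Mul(Add(-5, Rational(9, 11)), Rational(1, 952535)) = Mul(Rational(-46, 11), Rational(1, 952535)) = Rational(-46, 10477885)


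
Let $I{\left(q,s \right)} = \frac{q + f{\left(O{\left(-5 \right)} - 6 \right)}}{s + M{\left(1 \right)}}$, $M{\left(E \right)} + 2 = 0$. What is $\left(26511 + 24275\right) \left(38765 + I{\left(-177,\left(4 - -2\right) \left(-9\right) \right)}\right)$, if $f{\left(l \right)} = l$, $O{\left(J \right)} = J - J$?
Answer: $\frac{55128787039}{28} \approx 1.9689 \cdot 10^{9}$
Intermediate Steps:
$O{\left(J \right)} = 0$
$M{\left(E \right)} = -2$ ($M{\left(E \right)} = -2 + 0 = -2$)
$I{\left(q,s \right)} = \frac{-6 + q}{-2 + s}$ ($I{\left(q,s \right)} = \frac{q + \left(0 - 6\right)}{s - 2} = \frac{q + \left(0 - 6\right)}{-2 + s} = \frac{q - 6}{-2 + s} = \frac{-6 + q}{-2 + s}$)
$\left(26511 + 24275\right) \left(38765 + I{\left(-177,\left(4 - -2\right) \left(-9\right) \right)}\right) = \left(26511 + 24275\right) \left(38765 + \frac{-6 - 177}{-2 + \left(4 - -2\right) \left(-9\right)}\right) = 50786 \left(38765 + \frac{1}{-2 + \left(4 + 2\right) \left(-9\right)} \left(-183\right)\right) = 50786 \left(38765 + \frac{1}{-2 + 6 \left(-9\right)} \left(-183\right)\right) = 50786 \left(38765 + \frac{1}{-2 - 54} \left(-183\right)\right) = 50786 \left(38765 + \frac{1}{-56} \left(-183\right)\right) = 50786 \left(38765 - - \frac{183}{56}\right) = 50786 \left(38765 + \frac{183}{56}\right) = 50786 \cdot \frac{2171023}{56} = \frac{55128787039}{28}$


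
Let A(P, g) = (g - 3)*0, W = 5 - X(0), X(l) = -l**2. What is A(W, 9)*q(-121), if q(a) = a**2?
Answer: 0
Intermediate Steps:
W = 5 (W = 5 - (-1)*0**2 = 5 - (-1)*0 = 5 - 1*0 = 5 + 0 = 5)
A(P, g) = 0 (A(P, g) = (-3 + g)*0 = 0)
A(W, 9)*q(-121) = 0*(-121)**2 = 0*14641 = 0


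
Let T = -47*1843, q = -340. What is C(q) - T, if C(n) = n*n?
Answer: 202221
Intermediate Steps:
C(n) = n²
T = -86621
C(q) - T = (-340)² - 1*(-86621) = 115600 + 86621 = 202221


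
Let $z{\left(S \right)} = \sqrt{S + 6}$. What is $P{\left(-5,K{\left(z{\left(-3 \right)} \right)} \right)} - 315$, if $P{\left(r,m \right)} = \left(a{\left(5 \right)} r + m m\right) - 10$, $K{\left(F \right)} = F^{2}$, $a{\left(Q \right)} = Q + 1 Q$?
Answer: $-366$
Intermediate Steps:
$a{\left(Q \right)} = 2 Q$ ($a{\left(Q \right)} = Q + Q = 2 Q$)
$z{\left(S \right)} = \sqrt{6 + S}$
$P{\left(r,m \right)} = -10 + m^{2} + 10 r$ ($P{\left(r,m \right)} = \left(2 \cdot 5 r + m m\right) - 10 = \left(10 r + m^{2}\right) - 10 = \left(m^{2} + 10 r\right) - 10 = -10 + m^{2} + 10 r$)
$P{\left(-5,K{\left(z{\left(-3 \right)} \right)} \right)} - 315 = \left(-10 + \left(\left(\sqrt{6 - 3}\right)^{2}\right)^{2} + 10 \left(-5\right)\right) - 315 = \left(-10 + \left(\left(\sqrt{3}\right)^{2}\right)^{2} - 50\right) - 315 = \left(-10 + 3^{2} - 50\right) - 315 = \left(-10 + 9 - 50\right) - 315 = -51 - 315 = -366$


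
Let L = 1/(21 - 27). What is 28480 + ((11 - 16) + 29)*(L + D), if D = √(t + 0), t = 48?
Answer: 28476 + 96*√3 ≈ 28642.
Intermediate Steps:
D = 4*√3 (D = √(48 + 0) = √48 = 4*√3 ≈ 6.9282)
L = -⅙ (L = 1/(-6) = -⅙ ≈ -0.16667)
28480 + ((11 - 16) + 29)*(L + D) = 28480 + ((11 - 16) + 29)*(-⅙ + 4*√3) = 28480 + (-5 + 29)*(-⅙ + 4*√3) = 28480 + 24*(-⅙ + 4*√3) = 28480 + (-4 + 96*√3) = 28476 + 96*√3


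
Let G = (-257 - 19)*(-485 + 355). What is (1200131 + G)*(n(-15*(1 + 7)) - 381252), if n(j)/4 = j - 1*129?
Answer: -472462732728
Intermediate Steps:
G = 35880 (G = -276*(-130) = 35880)
n(j) = -516 + 4*j (n(j) = 4*(j - 1*129) = 4*(j - 129) = 4*(-129 + j) = -516 + 4*j)
(1200131 + G)*(n(-15*(1 + 7)) - 381252) = (1200131 + 35880)*((-516 + 4*(-15*(1 + 7))) - 381252) = 1236011*((-516 + 4*(-15*8)) - 381252) = 1236011*((-516 + 4*(-120)) - 381252) = 1236011*((-516 - 480) - 381252) = 1236011*(-996 - 381252) = 1236011*(-382248) = -472462732728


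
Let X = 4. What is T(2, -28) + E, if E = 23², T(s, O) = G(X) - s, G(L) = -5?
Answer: 522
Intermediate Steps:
T(s, O) = -5 - s
E = 529
T(2, -28) + E = (-5 - 1*2) + 529 = (-5 - 2) + 529 = -7 + 529 = 522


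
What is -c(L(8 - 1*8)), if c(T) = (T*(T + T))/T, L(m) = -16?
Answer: 32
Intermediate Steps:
c(T) = 2*T (c(T) = (T*(2*T))/T = (2*T²)/T = 2*T)
-c(L(8 - 1*8)) = -2*(-16) = -1*(-32) = 32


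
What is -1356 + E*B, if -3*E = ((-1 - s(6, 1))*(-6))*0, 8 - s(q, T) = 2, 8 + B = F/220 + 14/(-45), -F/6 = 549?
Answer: -1356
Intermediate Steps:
F = -3294 (F = -6*549 = -3294)
B = -23051/990 (B = -8 + (-3294/220 + 14/(-45)) = -8 + (-3294*1/220 + 14*(-1/45)) = -8 + (-1647/110 - 14/45) = -8 - 15131/990 = -23051/990 ≈ -23.284)
s(q, T) = 6 (s(q, T) = 8 - 1*2 = 8 - 2 = 6)
E = 0 (E = -(-1 - 1*6)*(-6)*0/3 = -(-1 - 6)*(-6)*0/3 = -(-7*(-6))*0/3 = -14*0 = -⅓*0 = 0)
-1356 + E*B = -1356 + 0*(-23051/990) = -1356 + 0 = -1356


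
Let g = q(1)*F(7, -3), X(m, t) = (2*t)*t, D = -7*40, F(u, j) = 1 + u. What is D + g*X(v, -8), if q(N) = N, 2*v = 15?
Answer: 744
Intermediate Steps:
v = 15/2 (v = (1/2)*15 = 15/2 ≈ 7.5000)
D = -280
X(m, t) = 2*t**2
g = 8 (g = 1*(1 + 7) = 1*8 = 8)
D + g*X(v, -8) = -280 + 8*(2*(-8)**2) = -280 + 8*(2*64) = -280 + 8*128 = -280 + 1024 = 744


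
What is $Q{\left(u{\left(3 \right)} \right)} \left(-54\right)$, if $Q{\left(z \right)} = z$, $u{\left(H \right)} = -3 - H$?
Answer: $324$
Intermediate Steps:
$Q{\left(u{\left(3 \right)} \right)} \left(-54\right) = \left(-3 - 3\right) \left(-54\right) = \left(-6\right) \left(-54\right) = 324$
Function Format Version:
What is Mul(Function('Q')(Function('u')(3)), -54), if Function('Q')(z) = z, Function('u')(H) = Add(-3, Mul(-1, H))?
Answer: 324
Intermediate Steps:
Mul(Function('Q')(Function('u')(3)), -54) = Mul(Add(-3, Mul(-1, 3)), -54) = Mul(Add(-3, -3), -54) = Mul(-6, -54) = 324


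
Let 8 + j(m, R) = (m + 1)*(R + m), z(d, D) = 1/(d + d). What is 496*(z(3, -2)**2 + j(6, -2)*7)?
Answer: 625084/9 ≈ 69454.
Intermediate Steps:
z(d, D) = 1/(2*d)
j(m, R) = -8 + (1 + m)*(R + m) (j(m, R) = -8 + (m + 1)*(R + m) = -8 + (1 + m)*(R + m))
496*(z(3, -2)**2 + j(6, -2)*7) = 496*(((1/2)/3)**2 + (-8 - 2 + 6 + 6**2 - 2*6)*7) = 496*(((1/2)*(1/3))**2 + (-8 - 2 + 6 + 36 - 12)*7) = 496*((1/6)**2 + 20*7) = 496*(1/36 + 140) = 496*(5041/36) = 625084/9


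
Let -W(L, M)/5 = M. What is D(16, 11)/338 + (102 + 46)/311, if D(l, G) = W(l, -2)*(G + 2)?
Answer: 3479/4043 ≈ 0.86050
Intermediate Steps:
W(L, M) = -5*M
D(l, G) = 20 + 10*G (D(l, G) = (-5*(-2))*(G + 2) = 10*(2 + G) = 20 + 10*G)
D(16, 11)/338 + (102 + 46)/311 = (20 + 10*11)/338 + (102 + 46)/311 = (20 + 110)*(1/338) + 148*(1/311) = 130*(1/338) + 148/311 = 5/13 + 148/311 = 3479/4043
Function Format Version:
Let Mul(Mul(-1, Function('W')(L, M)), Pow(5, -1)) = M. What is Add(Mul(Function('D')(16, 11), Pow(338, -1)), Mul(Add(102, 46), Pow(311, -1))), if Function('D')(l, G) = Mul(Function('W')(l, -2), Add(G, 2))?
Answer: Rational(3479, 4043) ≈ 0.86050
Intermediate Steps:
Function('W')(L, M) = Mul(-5, M)
Function('D')(l, G) = Add(20, Mul(10, G)) (Function('D')(l, G) = Mul(Mul(-5, -2), Add(G, 2)) = Mul(10, Add(2, G)) = Add(20, Mul(10, G)))
Add(Mul(Function('D')(16, 11), Pow(338, -1)), Mul(Add(102, 46), Pow(311, -1))) = Add(Mul(Add(20, Mul(10, 11)), Pow(338, -1)), Mul(Add(102, 46), Pow(311, -1))) = Add(Mul(Add(20, 110), Rational(1, 338)), Mul(148, Rational(1, 311))) = Add(Mul(130, Rational(1, 338)), Rational(148, 311)) = Add(Rational(5, 13), Rational(148, 311)) = Rational(3479, 4043)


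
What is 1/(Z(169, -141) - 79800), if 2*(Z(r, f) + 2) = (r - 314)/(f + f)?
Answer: -564/45008183 ≈ -1.2531e-5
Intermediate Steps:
Z(r, f) = -2 + (-314 + r)/(4*f) (Z(r, f) = -2 + ((r - 314)/(f + f))/2 = -2 + ((-314 + r)/((2*f)))/2 = -2 + ((-314 + r)*(1/(2*f)))/2 = -2 + ((-314 + r)/(2*f))/2 = -2 + (-314 + r)/(4*f))
1/(Z(169, -141) - 79800) = 1/((¼)*(-314 + 169 - 8*(-141))/(-141) - 79800) = 1/((¼)*(-1/141)*(-314 + 169 + 1128) - 79800) = 1/((¼)*(-1/141)*983 - 79800) = 1/(-983/564 - 79800) = 1/(-45008183/564) = -564/45008183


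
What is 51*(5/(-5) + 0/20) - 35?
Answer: -86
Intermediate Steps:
51*(5/(-5) + 0/20) - 35 = 51*(5*(-⅕) + 0*(1/20)) - 35 = 51*(-1 + 0) - 35 = 51*(-1) - 35 = -51 - 35 = -86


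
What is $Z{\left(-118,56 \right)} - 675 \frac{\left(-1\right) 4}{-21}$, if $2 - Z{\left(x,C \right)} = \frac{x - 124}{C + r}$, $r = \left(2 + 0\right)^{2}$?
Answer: $- \frac{25733}{210} \approx -122.54$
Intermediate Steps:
$r = 4$ ($r = 2^{2} = 4$)
$Z{\left(x,C \right)} = 2 - \frac{-124 + x}{4 + C}$ ($Z{\left(x,C \right)} = 2 - \frac{x - 124}{C + 4} = 2 - \frac{-124 + x}{4 + C}$)
$Z{\left(-118,56 \right)} - 675 \frac{\left(-1\right) 4}{-21} = \frac{132 - -118 + 2 \cdot 56}{4 + 56} - 675 \frac{\left(-1\right) 4}{-21} = \frac{132 + 118 + 112}{60} - 675 \left(\left(-4\right) \left(- \frac{1}{21}\right)\right) = \frac{1}{60} \cdot 362 - 675 \cdot \frac{4}{21} = \frac{181}{30} - \frac{900}{7} = - \frac{25733}{210}$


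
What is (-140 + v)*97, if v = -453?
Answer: -57521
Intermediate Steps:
(-140 + v)*97 = (-140 - 453)*97 = -593*97 = -57521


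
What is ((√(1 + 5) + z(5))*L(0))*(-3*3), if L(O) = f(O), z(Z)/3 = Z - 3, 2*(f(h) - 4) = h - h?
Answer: -216 - 36*√6 ≈ -304.18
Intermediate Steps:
f(h) = 4 (f(h) = 4 + (h - h)/2 = 4 + (½)*0 = 4 + 0 = 4)
z(Z) = -9 + 3*Z (z(Z) = 3*(Z - 3) = 3*(-3 + Z) = -9 + 3*Z)
L(O) = 4
((√(1 + 5) + z(5))*L(0))*(-3*3) = ((√(1 + 5) + (-9 + 3*5))*4)*(-3*3) = ((√6 + (-9 + 15))*4)*(-9) = ((√6 + 6)*4)*(-9) = ((6 + √6)*4)*(-9) = (24 + 4*√6)*(-9) = -216 - 36*√6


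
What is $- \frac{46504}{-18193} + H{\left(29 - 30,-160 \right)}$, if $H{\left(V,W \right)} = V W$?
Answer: $\frac{2957384}{18193} \approx 162.56$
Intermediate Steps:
$- \frac{46504}{-18193} + H{\left(29 - 30,-160 \right)} = - \frac{46504}{-18193} + \left(29 - 30\right) \left(-160\right) = \left(-46504\right) \left(- \frac{1}{18193}\right) + \left(29 - 30\right) \left(-160\right) = \frac{46504}{18193} - -160 = \frac{46504}{18193} + 160 = \frac{2957384}{18193}$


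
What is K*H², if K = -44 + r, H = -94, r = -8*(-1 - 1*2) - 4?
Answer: -212064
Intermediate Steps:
r = 20 (r = -8*(-1 - 2) - 4 = -8*(-3) - 4 = 24 - 4 = 20)
K = -24 (K = -44 + 20 = -24)
K*H² = -24*(-94)² = -24*8836 = -212064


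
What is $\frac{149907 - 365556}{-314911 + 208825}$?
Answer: $\frac{71883}{35362} \approx 2.0328$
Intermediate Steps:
$\frac{149907 - 365556}{-314911 + 208825} = \frac{149907 - 365556}{-106086} = \left(149907 - 365556\right) \left(- \frac{1}{106086}\right) = \left(-215649\right) \left(- \frac{1}{106086}\right) = \frac{71883}{35362}$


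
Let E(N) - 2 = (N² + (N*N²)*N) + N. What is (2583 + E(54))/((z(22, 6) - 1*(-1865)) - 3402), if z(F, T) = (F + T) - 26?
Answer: -8508611/1535 ≈ -5543.1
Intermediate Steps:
z(F, T) = -26 + F + T
E(N) = 2 + N + N² + N⁴ (E(N) = 2 + ((N² + (N*N²)*N) + N) = 2 + ((N² + N³*N) + N) = 2 + ((N² + N⁴) + N) = 2 + (N + N² + N⁴) = 2 + N + N² + N⁴)
(2583 + E(54))/((z(22, 6) - 1*(-1865)) - 3402) = (2583 + (2 + 54 + 54² + 54⁴))/(((-26 + 22 + 6) - 1*(-1865)) - 3402) = (2583 + (2 + 54 + 2916 + 8503056))/((2 + 1865) - 3402) = (2583 + 8506028)/(1867 - 3402) = 8508611/(-1535) = 8508611*(-1/1535) = -8508611/1535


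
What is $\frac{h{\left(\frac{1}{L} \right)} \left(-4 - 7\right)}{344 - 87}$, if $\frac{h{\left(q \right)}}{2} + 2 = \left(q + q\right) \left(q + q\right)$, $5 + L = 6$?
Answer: $- \frac{44}{257} \approx -0.17121$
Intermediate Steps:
$L = 1$ ($L = -5 + 6 = 1$)
$h{\left(q \right)} = -4 + 8 q^{2}$ ($h{\left(q \right)} = -4 + 2 \left(q + q\right) \left(q + q\right) = -4 + 2 \cdot 2 q 2 q = -4 + 2 \cdot 4 q^{2} = -4 + 8 q^{2}$)
$\frac{h{\left(\frac{1}{L} \right)} \left(-4 - 7\right)}{344 - 87} = \frac{\left(-4 + 8 \left(1^{-1}\right)^{2}\right) \left(-4 - 7\right)}{344 - 87} = \frac{\left(-4 + 8 \cdot 1^{2}\right) \left(-11\right)}{257} = \frac{\left(-4 + 8 \cdot 1\right) \left(-11\right)}{257} = \frac{\left(-4 + 8\right) \left(-11\right)}{257} = \frac{4 \left(-11\right)}{257} = \frac{1}{257} \left(-44\right) = - \frac{44}{257}$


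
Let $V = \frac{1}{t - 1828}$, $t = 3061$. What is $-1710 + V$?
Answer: $- \frac{2108429}{1233} \approx -1710.0$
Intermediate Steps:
$V = \frac{1}{1233}$ ($V = \frac{1}{3061 - 1828} = \frac{1}{1233} \approx 0.00081103$)
$-1710 + V = -1710 + \frac{1}{1233} = - \frac{2108429}{1233}$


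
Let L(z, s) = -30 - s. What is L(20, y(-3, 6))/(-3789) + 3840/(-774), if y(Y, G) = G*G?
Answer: -89498/18103 ≈ -4.9438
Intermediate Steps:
y(Y, G) = G**2
L(20, y(-3, 6))/(-3789) + 3840/(-774) = (-30 - 1*6**2)/(-3789) + 3840/(-774) = (-30 - 1*36)*(-1/3789) + 3840*(-1/774) = (-30 - 36)*(-1/3789) - 640/129 = -66*(-1/3789) - 640/129 = 22/1263 - 640/129 = -89498/18103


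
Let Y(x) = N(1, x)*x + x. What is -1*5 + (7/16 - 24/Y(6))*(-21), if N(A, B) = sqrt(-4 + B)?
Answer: -1571/16 + 84*sqrt(2) ≈ 20.606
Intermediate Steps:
Y(x) = x + x*sqrt(-4 + x) (Y(x) = sqrt(-4 + x)*x + x = x*sqrt(-4 + x) + x = x + x*sqrt(-4 + x))
-1*5 + (7/16 - 24/Y(6))*(-21) = -1*5 + (7/16 - 24*1/(6*(1 + sqrt(-4 + 6))))*(-21) = -5 + (7*(1/16) - 24*1/(6*(1 + sqrt(2))))*(-21) = -5 + (7/16 - 24/(6 + 6*sqrt(2)))*(-21) = -5 + (-147/16 + 504/(6 + 6*sqrt(2))) = -227/16 + 504/(6 + 6*sqrt(2))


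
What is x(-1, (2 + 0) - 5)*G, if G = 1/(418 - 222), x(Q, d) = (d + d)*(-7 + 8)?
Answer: -3/98 ≈ -0.030612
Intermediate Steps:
x(Q, d) = 2*d (x(Q, d) = (2*d)*1 = 2*d)
G = 1/196 ≈ 0.0051020
x(-1, (2 + 0) - 5)*G = (2*((2 + 0) - 5))*(1/196) = (2*(2 - 5))*(1/196) = (2*(-3))*(1/196) = -6*1/196 = -3/98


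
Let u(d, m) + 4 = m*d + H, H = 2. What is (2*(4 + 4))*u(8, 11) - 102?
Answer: 1274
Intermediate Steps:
u(d, m) = -2 + d*m (u(d, m) = -4 + (m*d + 2) = -4 + (d*m + 2) = -4 + (2 + d*m) = -2 + d*m)
(2*(4 + 4))*u(8, 11) - 102 = (2*(4 + 4))*(-2 + 8*11) - 102 = (2*8)*(-2 + 88) - 102 = 16*86 - 102 = 1376 - 102 = 1274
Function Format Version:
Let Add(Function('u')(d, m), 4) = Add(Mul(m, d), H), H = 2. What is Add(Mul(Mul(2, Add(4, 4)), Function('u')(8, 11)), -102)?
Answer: 1274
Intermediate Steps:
Function('u')(d, m) = Add(-2, Mul(d, m)) (Function('u')(d, m) = Add(-4, Add(Mul(m, d), 2)) = Add(-4, Add(Mul(d, m), 2)) = Add(-4, Add(2, Mul(d, m))) = Add(-2, Mul(d, m)))
Add(Mul(Mul(2, Add(4, 4)), Function('u')(8, 11)), -102) = Add(Mul(Mul(2, Add(4, 4)), Add(-2, Mul(8, 11))), -102) = Add(Mul(Mul(2, 8), Add(-2, 88)), -102) = Add(Mul(16, 86), -102) = Add(1376, -102) = 1274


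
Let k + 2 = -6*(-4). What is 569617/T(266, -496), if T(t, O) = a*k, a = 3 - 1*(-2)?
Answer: 569617/110 ≈ 5178.3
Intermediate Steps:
a = 5 (a = 3 + 2 = 5)
k = 22 (k = -2 - 6*(-4) = -2 + 24 = 22)
T(t, O) = 110 (T(t, O) = 5*22 = 110)
569617/T(266, -496) = 569617/110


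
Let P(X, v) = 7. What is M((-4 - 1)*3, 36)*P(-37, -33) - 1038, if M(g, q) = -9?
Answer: -1101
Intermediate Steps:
M((-4 - 1)*3, 36)*P(-37, -33) - 1038 = -9*7 - 1038 = -63 - 1038 = -1101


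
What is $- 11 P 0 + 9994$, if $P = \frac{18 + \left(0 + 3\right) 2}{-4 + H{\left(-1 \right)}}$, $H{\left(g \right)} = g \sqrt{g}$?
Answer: $9994$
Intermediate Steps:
$H{\left(g \right)} = g^{\frac{3}{2}}$
$P = \frac{24 \left(-4 + i\right)}{17}$ ($P = \frac{18 + \left(0 + 3\right) 2}{-4 + \left(-1\right)^{\frac{3}{2}}} = \frac{18 + 3 \cdot 2}{-4 - i} = \left(18 + 6\right) \frac{-4 + i}{17} = 24 \frac{-4 + i}{17} = \frac{24 \left(-4 + i\right)}{17} \approx -5.6471 + 1.4118 i$)
$- 11 P 0 + 9994 = - 11 \left(- \frac{96}{17} + \frac{24 i}{17}\right) 0 + 9994 = \left(\frac{1056}{17} - \frac{264 i}{17}\right) 0 + 9994 = 0 + 9994 = 9994$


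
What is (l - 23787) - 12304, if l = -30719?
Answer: -66810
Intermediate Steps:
(l - 23787) - 12304 = (-30719 - 23787) - 12304 = -54506 - 12304 = -66810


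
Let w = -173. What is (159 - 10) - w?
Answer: 322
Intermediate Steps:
(159 - 10) - w = (159 - 10) - 1*(-173) = 149 + 173 = 322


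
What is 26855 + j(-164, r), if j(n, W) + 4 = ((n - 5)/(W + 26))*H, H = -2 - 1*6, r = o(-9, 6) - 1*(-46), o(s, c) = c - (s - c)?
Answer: 2498495/93 ≈ 26866.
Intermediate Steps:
o(s, c) = -s + 2*c (o(s, c) = c + (c - s) = -s + 2*c)
r = 67 (r = (-1*(-9) + 2*6) - 1*(-46) = (9 + 12) + 46 = 21 + 46 = 67)
H = -8 (H = -2 - 6 = -8)
j(n, W) = -4 - 8*(-5 + n)/(26 + W) (j(n, W) = -4 + ((n - 5)/(W + 26))*(-8) = -4 + ((-5 + n)/(26 + W))*(-8) = -4 - 8*(-5 + n)/(26 + W))
26855 + j(-164, r) = 26855 + 4*(-16 - 1*67 - 2*(-164))/(26 + 67) = 26855 + 4*(-16 - 67 + 328)/93 = 26855 + 4*(1/93)*245 = 26855 + 980/93 = 2498495/93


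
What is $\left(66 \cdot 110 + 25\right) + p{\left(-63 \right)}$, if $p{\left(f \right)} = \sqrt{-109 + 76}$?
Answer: $7285 + i \sqrt{33} \approx 7285.0 + 5.7446 i$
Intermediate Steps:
$p{\left(f \right)} = i \sqrt{33}$ ($p{\left(f \right)} = \sqrt{-33} = i \sqrt{33}$)
$\left(66 \cdot 110 + 25\right) + p{\left(-63 \right)} = \left(66 \cdot 110 + 25\right) + i \sqrt{33} = \left(7260 + 25\right) + i \sqrt{33} = 7285 + i \sqrt{33}$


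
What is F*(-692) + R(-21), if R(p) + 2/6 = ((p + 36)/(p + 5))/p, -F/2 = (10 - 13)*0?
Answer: -97/336 ≈ -0.28869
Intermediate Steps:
F = 0 (F = -2*(10 - 13)*0 = -(-6)*0 = -2*0 = 0)
R(p) = -⅓ + (36 + p)/(p*(5 + p)) (R(p) = -⅓ + ((p + 36)/(p + 5))/p = -⅓ + ((36 + p)/(5 + p))/p = -⅓ + (36 + p)/(p*(5 + p)))
F*(-692) + R(-21) = 0*(-692) + (⅓)*(108 - 1*(-21)² - 2*(-21))/(-21*(5 - 21)) = 0 + (⅓)*(-1/21)*(108 - 1*441 + 42)/(-16) = 0 + (⅓)*(-1/21)*(-1/16)*(108 - 441 + 42) = 0 + (⅓)*(-1/21)*(-1/16)*(-291) = 0 - 97/336 = -97/336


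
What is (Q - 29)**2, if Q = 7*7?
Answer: 400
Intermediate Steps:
Q = 49
(Q - 29)**2 = (49 - 29)**2 = 20**2 = 400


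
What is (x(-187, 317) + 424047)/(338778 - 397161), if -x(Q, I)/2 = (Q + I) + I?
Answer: -47017/6487 ≈ -7.2479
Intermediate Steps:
x(Q, I) = -4*I - 2*Q (x(Q, I) = -2*((Q + I) + I) = -2*((I + Q) + I) = -2*(Q + 2*I) = -4*I - 2*Q)
(x(-187, 317) + 424047)/(338778 - 397161) = ((-4*317 - 2*(-187)) + 424047)/(338778 - 397161) = ((-1268 + 374) + 424047)/(-58383) = (-894 + 424047)*(-1/58383) = 423153*(-1/58383) = -47017/6487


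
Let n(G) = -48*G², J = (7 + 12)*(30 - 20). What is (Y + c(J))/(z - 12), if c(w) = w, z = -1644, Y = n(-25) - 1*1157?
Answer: 30967/1656 ≈ 18.700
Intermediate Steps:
J = 190 (J = 19*10 = 190)
Y = -31157 (Y = -48*(-25)² - 1*1157 = -48*625 - 1157 = -30000 - 1157 = -31157)
(Y + c(J))/(z - 12) = (-31157 + 190)/(-1644 - 12) = -30967/(-1656) = -30967*(-1/1656) = 30967/1656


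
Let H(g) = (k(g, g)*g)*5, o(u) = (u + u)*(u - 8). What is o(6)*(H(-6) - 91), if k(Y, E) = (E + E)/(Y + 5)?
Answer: 10824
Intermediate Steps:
k(Y, E) = 2*E/(5 + Y) (k(Y, E) = (2*E)/(5 + Y) = 2*E/(5 + Y))
o(u) = 2*u*(-8 + u) (o(u) = (2*u)*(-8 + u) = 2*u*(-8 + u))
H(g) = 10*g**2/(5 + g) (H(g) = ((2*g/(5 + g))*g)*5 = (2*g**2/(5 + g))*5 = 10*g**2/(5 + g))
o(6)*(H(-6) - 91) = (2*6*(-8 + 6))*(10*(-6)**2/(5 - 6) - 91) = (2*6*(-2))*(10*36/(-1) - 91) = -24*(10*36*(-1) - 91) = -24*(-360 - 91) = -24*(-451) = 10824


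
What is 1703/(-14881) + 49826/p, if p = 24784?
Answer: 349626777/184405352 ≈ 1.8960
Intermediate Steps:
1703/(-14881) + 49826/p = 1703/(-14881) + 49826/24784 = 1703*(-1/14881) + 49826*(1/24784) = -1703/14881 + 24913/12392 = 349626777/184405352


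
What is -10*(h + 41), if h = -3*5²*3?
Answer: 1840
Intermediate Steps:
h = -225 (h = -3*25*3 = -75*3 = -225)
-10*(h + 41) = -10*(-225 + 41) = -10*(-184) = 1840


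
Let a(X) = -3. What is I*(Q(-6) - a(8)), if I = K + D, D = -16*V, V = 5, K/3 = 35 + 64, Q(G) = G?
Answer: -651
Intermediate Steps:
K = 297 (K = 3*(35 + 64) = 3*99 = 297)
D = -80 (D = -16*5 = -80)
I = 217 (I = 297 - 80 = 217)
I*(Q(-6) - a(8)) = 217*(-6 - 1*(-3)) = 217*(-6 + 3) = 217*(-3) = -651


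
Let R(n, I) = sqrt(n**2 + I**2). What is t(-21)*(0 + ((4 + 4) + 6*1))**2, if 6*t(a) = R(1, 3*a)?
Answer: 98*sqrt(3970)/3 ≈ 2058.3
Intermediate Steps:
R(n, I) = sqrt(I**2 + n**2)
t(a) = sqrt(1 + 9*a**2)/6 (t(a) = sqrt((3*a)**2 + 1**2)/6 = sqrt(9*a**2 + 1)/6 = sqrt(1 + 9*a**2)/6)
t(-21)*(0 + ((4 + 4) + 6*1))**2 = (sqrt(1 + 9*(-21)**2)/6)*(0 + ((4 + 4) + 6*1))**2 = (sqrt(1 + 9*441)/6)*(0 + (8 + 6))**2 = (sqrt(1 + 3969)/6)*(0 + 14)**2 = (sqrt(3970)/6)*14**2 = (sqrt(3970)/6)*196 = 98*sqrt(3970)/3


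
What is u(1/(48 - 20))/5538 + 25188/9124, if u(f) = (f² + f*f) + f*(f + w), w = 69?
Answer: 9114892653/3301209184 ≈ 2.7611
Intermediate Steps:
u(f) = 2*f² + f*(69 + f) (u(f) = (f² + f*f) + f*(f + 69) = (f² + f²) + f*(69 + f) = 2*f² + f*(69 + f))
u(1/(48 - 20))/5538 + 25188/9124 = (3*(23 + 1/(48 - 20))/(48 - 20))/5538 + 25188/9124 = (3*(23 + 1/28)/28)*(1/5538) + 25188*(1/9124) = (3*(1/28)*(23 + 1/28))*(1/5538) + 6297/2281 = (3*(1/28)*(645/28))*(1/5538) + 6297/2281 = (1935/784)*(1/5538) + 6297/2281 = 645/1447264 + 6297/2281 = 9114892653/3301209184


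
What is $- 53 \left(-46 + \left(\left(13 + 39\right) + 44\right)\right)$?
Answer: $-2650$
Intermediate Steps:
$- 53 \left(-46 + \left(\left(13 + 39\right) + 44\right)\right) = - 53 \left(-46 + \left(52 + 44\right)\right) = - 53 \left(-46 + 96\right) = \left(-53\right) 50 = -2650$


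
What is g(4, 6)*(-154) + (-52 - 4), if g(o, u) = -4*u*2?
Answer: 7336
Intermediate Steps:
g(o, u) = -8*u
g(4, 6)*(-154) + (-52 - 4) = -8*6*(-154) + (-52 - 4) = -48*(-154) - 56 = 7392 - 56 = 7336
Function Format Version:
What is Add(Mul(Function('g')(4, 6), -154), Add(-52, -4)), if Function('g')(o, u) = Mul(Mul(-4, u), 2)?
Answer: 7336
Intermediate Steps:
Function('g')(o, u) = Mul(-8, u)
Add(Mul(Function('g')(4, 6), -154), Add(-52, -4)) = Add(Mul(Mul(-8, 6), -154), Add(-52, -4)) = Add(Mul(-48, -154), -56) = Add(7392, -56) = 7336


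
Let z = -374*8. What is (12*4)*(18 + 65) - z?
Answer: 6976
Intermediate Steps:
z = -2992
(12*4)*(18 + 65) - z = (12*4)*(18 + 65) - 1*(-2992) = 48*83 + 2992 = 3984 + 2992 = 6976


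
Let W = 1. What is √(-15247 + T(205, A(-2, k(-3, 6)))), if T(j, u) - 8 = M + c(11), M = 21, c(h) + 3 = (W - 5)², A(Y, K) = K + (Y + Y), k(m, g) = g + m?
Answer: I*√15205 ≈ 123.31*I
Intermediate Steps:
A(Y, K) = K + 2*Y
c(h) = 13 (c(h) = -3 + (1 - 5)² = -3 + (-4)² = -3 + 16 = 13)
T(j, u) = 42 (T(j, u) = 8 + (21 + 13) = 8 + 34 = 42)
√(-15247 + T(205, A(-2, k(-3, 6)))) = √(-15247 + 42) = √(-15205) = I*√15205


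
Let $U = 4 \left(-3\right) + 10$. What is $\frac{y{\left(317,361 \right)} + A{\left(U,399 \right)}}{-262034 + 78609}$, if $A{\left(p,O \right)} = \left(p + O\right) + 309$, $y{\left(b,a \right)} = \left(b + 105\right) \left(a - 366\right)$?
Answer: $\frac{1404}{183425} \approx 0.0076544$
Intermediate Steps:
$U = -2$ ($U = -12 + 10 = -2$)
$y{\left(b,a \right)} = \left(-366 + a\right) \left(105 + b\right)$ ($y{\left(b,a \right)} = \left(105 + b\right) \left(-366 + a\right) = \left(-366 + a\right) \left(105 + b\right)$)
$A{\left(p,O \right)} = 309 + O + p$ ($A{\left(p,O \right)} = \left(O + p\right) + 309 = 309 + O + p$)
$\frac{y{\left(317,361 \right)} + A{\left(U,399 \right)}}{-262034 + 78609} = \frac{\left(-38430 - 116022 + 105 \cdot 361 + 361 \cdot 317\right) + \left(309 + 399 - 2\right)}{-262034 + 78609} = \frac{\left(-38430 - 116022 + 37905 + 114437\right) + 706}{-183425} = \left(-2110 + 706\right) \left(- \frac{1}{183425}\right) = \left(-1404\right) \left(- \frac{1}{183425}\right) = \frac{1404}{183425}$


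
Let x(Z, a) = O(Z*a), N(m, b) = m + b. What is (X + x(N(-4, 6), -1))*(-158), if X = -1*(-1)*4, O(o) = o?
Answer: -316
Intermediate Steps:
N(m, b) = b + m
x(Z, a) = Z*a
X = 4 (X = 1*4 = 4)
(X + x(N(-4, 6), -1))*(-158) = (4 + (6 - 4)*(-1))*(-158) = (4 + 2*(-1))*(-158) = (4 - 2)*(-158) = 2*(-158) = -316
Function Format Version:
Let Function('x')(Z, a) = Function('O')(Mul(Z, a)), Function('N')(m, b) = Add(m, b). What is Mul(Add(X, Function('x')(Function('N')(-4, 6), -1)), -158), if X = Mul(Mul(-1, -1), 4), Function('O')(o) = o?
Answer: -316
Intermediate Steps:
Function('N')(m, b) = Add(b, m)
Function('x')(Z, a) = Mul(Z, a)
X = 4 (X = Mul(1, 4) = 4)
Mul(Add(X, Function('x')(Function('N')(-4, 6), -1)), -158) = Mul(Add(4, Mul(Add(6, -4), -1)), -158) = Mul(Add(4, Mul(2, -1)), -158) = Mul(Add(4, -2), -158) = Mul(2, -158) = -316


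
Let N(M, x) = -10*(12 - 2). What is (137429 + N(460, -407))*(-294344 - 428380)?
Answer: -99250964196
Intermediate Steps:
N(M, x) = -100 (N(M, x) = -10*10 = -100)
(137429 + N(460, -407))*(-294344 - 428380) = (137429 - 100)*(-294344 - 428380) = 137329*(-722724) = -99250964196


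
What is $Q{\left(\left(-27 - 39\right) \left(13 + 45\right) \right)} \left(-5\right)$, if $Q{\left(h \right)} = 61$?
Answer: $-305$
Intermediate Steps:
$Q{\left(\left(-27 - 39\right) \left(13 + 45\right) \right)} \left(-5\right) = 61 \left(-5\right) = -305$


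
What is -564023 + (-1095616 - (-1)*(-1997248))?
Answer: -3656887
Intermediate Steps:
-564023 + (-1095616 - (-1)*(-1997248)) = -564023 + (-1095616 - 1*1997248) = -564023 + (-1095616 - 1997248) = -564023 - 3092864 = -3656887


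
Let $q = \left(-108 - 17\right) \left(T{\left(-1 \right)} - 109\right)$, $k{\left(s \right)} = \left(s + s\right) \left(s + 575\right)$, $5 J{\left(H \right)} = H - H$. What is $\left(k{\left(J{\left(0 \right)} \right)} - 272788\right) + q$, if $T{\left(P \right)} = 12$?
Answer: $-260663$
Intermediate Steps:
$J{\left(H \right)} = 0$ ($J{\left(H \right)} = \frac{H - H}{5} = \frac{1}{5} \cdot 0 = 0$)
$k{\left(s \right)} = 2 s \left(575 + s\right)$
$q = 12125$ ($q = \left(-108 - 17\right) \left(12 - 109\right) = \left(-125\right) \left(-97\right) = 12125$)
$\left(k{\left(J{\left(0 \right)} \right)} - 272788\right) + q = \left(2 \cdot 0 \left(575 + 0\right) - 272788\right) + 12125 = \left(2 \cdot 0 \cdot 575 - 272788\right) + 12125 = \left(0 - 272788\right) + 12125 = -272788 + 12125 = -260663$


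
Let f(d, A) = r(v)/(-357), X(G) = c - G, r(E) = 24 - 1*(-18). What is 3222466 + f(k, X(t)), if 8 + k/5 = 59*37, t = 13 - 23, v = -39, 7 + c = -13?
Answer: 54781920/17 ≈ 3.2225e+6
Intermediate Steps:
c = -20 (c = -7 - 13 = -20)
r(E) = 42 (r(E) = 24 + 18 = 42)
t = -10
k = 10875 (k = -40 + 5*(59*37) = -40 + 5*2183 = -40 + 10915 = 10875)
X(G) = -20 - G
f(d, A) = -2/17 (f(d, A) = 42/(-357) = 42*(-1/357) = -2/17)
3222466 + f(k, X(t)) = 3222466 - 2/17 = 54781920/17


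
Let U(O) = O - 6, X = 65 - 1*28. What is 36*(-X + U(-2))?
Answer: -1620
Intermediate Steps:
X = 37 (X = 65 - 28 = 37)
U(O) = -6 + O
36*(-X + U(-2)) = 36*(-1*37 + (-6 - 2)) = 36*(-37 - 8) = 36*(-45) = -1620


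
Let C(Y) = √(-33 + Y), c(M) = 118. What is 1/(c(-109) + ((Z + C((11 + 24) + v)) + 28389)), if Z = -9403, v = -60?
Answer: 9552/182481437 - I*√58/364962874 ≈ 5.2345e-5 - 2.0867e-8*I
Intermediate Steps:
1/(c(-109) + ((Z + C((11 + 24) + v)) + 28389)) = 1/(118 + ((-9403 + √(-33 + ((11 + 24) - 60))) + 28389)) = 1/(118 + ((-9403 + √(-33 + (35 - 60))) + 28389)) = 1/(118 + ((-9403 + √(-33 - 25)) + 28389)) = 1/(118 + ((-9403 + √(-58)) + 28389)) = 1/(118 + ((-9403 + I*√58) + 28389)) = 1/(118 + (18986 + I*√58)) = 1/(19104 + I*√58)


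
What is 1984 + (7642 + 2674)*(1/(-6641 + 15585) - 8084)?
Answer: -186465761581/2236 ≈ -8.3393e+7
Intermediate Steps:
1984 + (7642 + 2674)*(1/(-6641 + 15585) - 8084) = 1984 + 10316*(1/8944 - 8084) = 1984 + 10316*(-72303295/8944) = 1984 - 186470197805/2236 = -186465761581/2236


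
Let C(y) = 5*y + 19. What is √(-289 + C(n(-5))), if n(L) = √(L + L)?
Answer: √(-270 + 5*I*√10) ≈ 0.4809 + 16.439*I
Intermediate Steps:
n(L) = √2*√L (n(L) = √(2*L) = √2*√L)
C(y) = 19 + 5*y
√(-289 + C(n(-5))) = √(-289 + (19 + 5*(√2*√(-5)))) = √(-289 + (19 + 5*(√2*(I*√5)))) = √(-289 + (19 + 5*(I*√10))) = √(-289 + (19 + 5*I*√10)) = √(-270 + 5*I*√10)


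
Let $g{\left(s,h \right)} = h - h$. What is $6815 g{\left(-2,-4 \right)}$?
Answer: $0$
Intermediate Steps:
$g{\left(s,h \right)} = 0$
$6815 g{\left(-2,-4 \right)} = 6815 \cdot 0 = 0$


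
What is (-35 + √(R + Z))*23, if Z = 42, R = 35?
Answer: -805 + 23*√77 ≈ -603.18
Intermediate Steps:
(-35 + √(R + Z))*23 = (-35 + √(35 + 42))*23 = (-35 + √77)*23 = -805 + 23*√77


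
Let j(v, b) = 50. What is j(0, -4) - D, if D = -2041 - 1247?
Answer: 3338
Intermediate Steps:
D = -3288
j(0, -4) - D = 50 - 1*(-3288) = 50 + 3288 = 3338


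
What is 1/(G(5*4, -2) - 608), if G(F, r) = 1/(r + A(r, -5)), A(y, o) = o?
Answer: -7/4257 ≈ -0.0016444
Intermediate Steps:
G(F, r) = 1/(-5 + r) (G(F, r) = 1/(r - 5) = 1/(-5 + r))
1/(G(5*4, -2) - 608) = 1/(1/(-5 - 2) - 608) = 1/(1/(-7) - 608) = 1/(-⅐ - 608) = 1/(-4257/7) = -7/4257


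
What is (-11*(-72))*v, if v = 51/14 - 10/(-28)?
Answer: 3168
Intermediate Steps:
v = 4 (v = 51*(1/14) - 10*(-1/28) = 51/14 + 5/14 = 4)
(-11*(-72))*v = -11*(-72)*4 = 792*4 = 3168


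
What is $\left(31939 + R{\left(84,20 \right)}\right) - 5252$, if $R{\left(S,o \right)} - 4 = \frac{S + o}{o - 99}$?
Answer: $\frac{2108485}{79} \approx 26690.0$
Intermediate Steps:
$R{\left(S,o \right)} = 4 + \frac{S + o}{-99 + o}$ ($R{\left(S,o \right)} = 4 + \frac{S + o}{o - 99} = 4 + \frac{S + o}{-99 + o}$)
$\left(31939 + R{\left(84,20 \right)}\right) - 5252 = \left(31939 + \frac{-396 + 84 + 5 \cdot 20}{-99 + 20}\right) - 5252 = \left(31939 + \frac{-396 + 84 + 100}{-79}\right) - 5252 = \left(31939 - - \frac{212}{79}\right) - 5252 = \left(31939 + \frac{212}{79}\right) - 5252 = \frac{2523393}{79} - 5252 = \frac{2108485}{79}$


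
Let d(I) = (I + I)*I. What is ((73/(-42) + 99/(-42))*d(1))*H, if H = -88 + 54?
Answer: 5848/21 ≈ 278.48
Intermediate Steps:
d(I) = 2*I² (d(I) = (2*I)*I = 2*I²)
H = -34
((73/(-42) + 99/(-42))*d(1))*H = ((73/(-42) + 99/(-42))*(2*1²))*(-34) = ((73*(-1/42) + 99*(-1/42))*(2*1))*(-34) = ((-73/42 - 33/14)*2)*(-34) = -86/21*2*(-34) = -172/21*(-34) = 5848/21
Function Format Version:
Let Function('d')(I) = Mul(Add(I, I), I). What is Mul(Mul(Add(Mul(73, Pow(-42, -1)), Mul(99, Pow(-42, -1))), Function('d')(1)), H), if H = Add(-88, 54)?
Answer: Rational(5848, 21) ≈ 278.48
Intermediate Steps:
Function('d')(I) = Mul(2, Pow(I, 2)) (Function('d')(I) = Mul(Mul(2, I), I) = Mul(2, Pow(I, 2)))
H = -34
Mul(Mul(Add(Mul(73, Pow(-42, -1)), Mul(99, Pow(-42, -1))), Function('d')(1)), H) = Mul(Mul(Add(Mul(73, Pow(-42, -1)), Mul(99, Pow(-42, -1))), Mul(2, Pow(1, 2))), -34) = Mul(Mul(Add(Mul(73, Rational(-1, 42)), Mul(99, Rational(-1, 42))), Mul(2, 1)), -34) = Mul(Mul(Add(Rational(-73, 42), Rational(-33, 14)), 2), -34) = Mul(Mul(Rational(-86, 21), 2), -34) = Mul(Rational(-172, 21), -34) = Rational(5848, 21)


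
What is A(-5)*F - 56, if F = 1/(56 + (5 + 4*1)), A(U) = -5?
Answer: -729/13 ≈ -56.077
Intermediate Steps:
F = 1/65 (F = 1/(56 + (5 + 4)) = 1/(56 + 9) = 1/65 ≈ 0.015385)
A(-5)*F - 56 = -5*1/65 - 56 = -1/13 - 56 = -729/13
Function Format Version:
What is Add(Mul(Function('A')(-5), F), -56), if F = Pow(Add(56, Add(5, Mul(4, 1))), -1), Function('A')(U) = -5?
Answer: Rational(-729, 13) ≈ -56.077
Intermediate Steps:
F = Rational(1, 65) (F = Pow(Add(56, Add(5, 4)), -1) = Pow(Add(56, 9), -1) = Pow(65, -1) = Rational(1, 65) ≈ 0.015385)
Add(Mul(Function('A')(-5), F), -56) = Add(Mul(-5, Rational(1, 65)), -56) = Add(Rational(-1, 13), -56) = Rational(-729, 13)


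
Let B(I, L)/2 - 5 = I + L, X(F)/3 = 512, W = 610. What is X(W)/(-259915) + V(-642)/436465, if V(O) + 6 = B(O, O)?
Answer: -53473292/4537752019 ≈ -0.011784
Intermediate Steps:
X(F) = 1536 (X(F) = 3*512 = 1536)
B(I, L) = 10 + 2*I + 2*L (B(I, L) = 10 + 2*(I + L) = 10 + (2*I + 2*L) = 10 + 2*I + 2*L)
V(O) = 4 + 4*O (V(O) = -6 + (10 + 2*O + 2*O) = -6 + (10 + 4*O) = 4 + 4*O)
X(W)/(-259915) + V(-642)/436465 = 1536/(-259915) + (4 + 4*(-642))/436465 = 1536*(-1/259915) + (4 - 2568)*(1/436465) = -1536/259915 - 2564*1/436465 = -1536/259915 - 2564/436465 = -53473292/4537752019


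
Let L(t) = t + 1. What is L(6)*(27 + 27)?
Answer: 378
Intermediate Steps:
L(t) = 1 + t
L(6)*(27 + 27) = (1 + 6)*(27 + 27) = 7*54 = 378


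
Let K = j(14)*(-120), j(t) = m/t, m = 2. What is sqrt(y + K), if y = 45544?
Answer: 4*sqrt(139426)/7 ≈ 213.37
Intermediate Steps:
j(t) = 2/t
K = -120/7 (K = (2/14)*(-120) = (2*(1/14))*(-120) = (1/7)*(-120) = -120/7 ≈ -17.143)
sqrt(y + K) = sqrt(45544 - 120/7) = sqrt(318688/7) = 4*sqrt(139426)/7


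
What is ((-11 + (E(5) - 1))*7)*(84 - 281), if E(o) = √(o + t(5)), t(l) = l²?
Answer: 16548 - 1379*√30 ≈ 8994.9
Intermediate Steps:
E(o) = √(25 + o) (E(o) = √(o + 5²) = √(o + 25) = √(25 + o))
((-11 + (E(5) - 1))*7)*(84 - 281) = ((-11 + (√(25 + 5) - 1))*7)*(84 - 281) = ((-11 + (√30 - 1))*7)*(-197) = ((-11 + (-1 + √30))*7)*(-197) = ((-12 + √30)*7)*(-197) = (-84 + 7*√30)*(-197) = 16548 - 1379*√30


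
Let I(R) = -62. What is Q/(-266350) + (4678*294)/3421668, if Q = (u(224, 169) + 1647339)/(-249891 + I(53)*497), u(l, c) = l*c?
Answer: 1713892190782271/4263727763343650 ≈ 0.40197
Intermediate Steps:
u(l, c) = c*l
Q = -337039/56141 (Q = (169*224 + 1647339)/(-249891 - 62*497) = (37856 + 1647339)/(-249891 - 30814) = 1685195/(-280705) = 1685195*(-1/280705) = -337039/56141 ≈ -6.0034)
Q/(-266350) + (4678*294)/3421668 = -337039/56141/(-266350) + (4678*294)/3421668 = -337039/56141*(-1/266350) + 1375332*(1/3421668) = 337039/14953155350 + 114611/285139 = 1713892190782271/4263727763343650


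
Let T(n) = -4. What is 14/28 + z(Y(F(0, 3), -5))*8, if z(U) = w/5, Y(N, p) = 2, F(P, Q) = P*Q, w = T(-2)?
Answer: -59/10 ≈ -5.9000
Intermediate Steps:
w = -4
z(U) = -⅘ (z(U) = -4/5 = -4*⅕ = -⅘)
14/28 + z(Y(F(0, 3), -5))*8 = 14/28 - ⅘*8 = 14*(1/28) - 32/5 = ½ - 32/5 = -59/10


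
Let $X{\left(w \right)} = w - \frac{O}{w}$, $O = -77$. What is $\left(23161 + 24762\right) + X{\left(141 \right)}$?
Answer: $\frac{6777101}{141} \approx 48065.0$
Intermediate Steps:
$X{\left(w \right)} = w + \frac{77}{w}$ ($X{\left(w \right)} = w - - \frac{77}{w} = w + \frac{77}{w}$)
$\left(23161 + 24762\right) + X{\left(141 \right)} = \left(23161 + 24762\right) + \left(141 + \frac{77}{141}\right) = 47923 + \left(141 + 77 \cdot \frac{1}{141}\right) = 47923 + \left(141 + \frac{77}{141}\right) = 47923 + \frac{19958}{141} = \frac{6777101}{141}$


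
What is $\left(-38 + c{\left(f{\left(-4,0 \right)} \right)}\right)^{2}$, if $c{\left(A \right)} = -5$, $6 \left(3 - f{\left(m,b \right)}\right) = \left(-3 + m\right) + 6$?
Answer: $1849$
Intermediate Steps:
$f{\left(m,b \right)} = \frac{5}{2} - \frac{m}{6}$ ($f{\left(m,b \right)} = 3 - \frac{\left(-3 + m\right) + 6}{6} = 3 - \frac{3 + m}{6} = 3 - \left(\frac{1}{2} + \frac{m}{6}\right) = \frac{5}{2} - \frac{m}{6}$)
$\left(-38 + c{\left(f{\left(-4,0 \right)} \right)}\right)^{2} = \left(-38 - 5\right)^{2} = \left(-43\right)^{2} = 1849$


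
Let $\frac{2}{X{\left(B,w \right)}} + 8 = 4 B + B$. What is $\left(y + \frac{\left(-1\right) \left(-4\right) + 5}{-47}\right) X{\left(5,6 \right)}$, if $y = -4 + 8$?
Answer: $\frac{358}{799} \approx 0.44806$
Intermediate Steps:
$X{\left(B,w \right)} = \frac{2}{-8 + 5 B}$ ($X{\left(B,w \right)} = \frac{2}{-8 + \left(4 B + B\right)} = \frac{2}{-8 + 5 B}$)
$y = 4$
$\left(y + \frac{\left(-1\right) \left(-4\right) + 5}{-47}\right) X{\left(5,6 \right)} = \left(4 + \frac{\left(-1\right) \left(-4\right) + 5}{-47}\right) \frac{2}{-8 + 5 \cdot 5} = \left(4 + \left(4 + 5\right) \left(- \frac{1}{47}\right)\right) \frac{2}{-8 + 25} = \left(4 + 9 \left(- \frac{1}{47}\right)\right) \frac{2}{17} = \left(4 - \frac{9}{47}\right) 2 \cdot \frac{1}{17} = \frac{179}{47} \cdot \frac{2}{17} = \frac{358}{799}$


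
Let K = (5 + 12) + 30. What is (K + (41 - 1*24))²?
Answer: 4096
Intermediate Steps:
K = 47 (K = 17 + 30 = 47)
(K + (41 - 1*24))² = (47 + (41 - 1*24))² = (47 + (41 - 24))² = (47 + 17)² = 64² = 4096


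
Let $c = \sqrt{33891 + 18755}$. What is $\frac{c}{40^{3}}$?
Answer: $\frac{\sqrt{52646}}{64000} \approx 0.0035851$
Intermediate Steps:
$c = \sqrt{52646} \approx 229.45$
$\frac{c}{40^{3}} = \frac{\sqrt{52646}}{40^{3}} = \frac{\sqrt{52646}}{64000}$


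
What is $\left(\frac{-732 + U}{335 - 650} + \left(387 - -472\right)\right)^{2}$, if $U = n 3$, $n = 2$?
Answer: $\frac{8178850969}{11025} \approx 7.4185 \cdot 10^{5}$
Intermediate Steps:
$U = 6$ ($U = 2 \cdot 3 = 6$)
$\left(\frac{-732 + U}{335 - 650} + \left(387 - -472\right)\right)^{2} = \left(\frac{-732 + 6}{335 - 650} + \left(387 - -472\right)\right)^{2} = \left(- \frac{726}{-315} + \left(387 + 472\right)\right)^{2} = \left(\left(-726\right) \left(- \frac{1}{315}\right) + 859\right)^{2} = \left(\frac{242}{105} + 859\right)^{2} = \left(\frac{90437}{105}\right)^{2} = \frac{8178850969}{11025}$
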